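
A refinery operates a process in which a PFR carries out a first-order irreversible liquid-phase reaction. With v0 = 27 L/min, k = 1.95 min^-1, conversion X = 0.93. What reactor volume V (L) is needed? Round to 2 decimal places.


V = (v0/k) * ln(1/(1-X))
V = (27/1.95) * ln(1/(1-0.93))
V = 13.846154 * ln(14.285714)
V = 13.846154 * 2.65926
V = 36.82 L


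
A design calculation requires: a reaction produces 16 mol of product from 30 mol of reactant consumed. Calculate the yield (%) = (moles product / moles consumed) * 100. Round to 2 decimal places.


Yield = (moles product / moles consumed) * 100%
Yield = (16 / 30) * 100
Yield = 0.5333 * 100
Yield = 53.33%


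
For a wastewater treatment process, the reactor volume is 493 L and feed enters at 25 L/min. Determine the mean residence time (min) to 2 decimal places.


tau = V / v0
tau = 493 / 25
tau = 19.72 min


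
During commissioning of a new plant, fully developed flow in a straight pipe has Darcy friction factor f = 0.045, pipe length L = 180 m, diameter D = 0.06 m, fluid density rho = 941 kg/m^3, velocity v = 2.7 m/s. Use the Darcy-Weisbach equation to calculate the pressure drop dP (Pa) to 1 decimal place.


dP = f * (L/D) * (rho*v^2/2)
dP = 0.045 * (180/0.06) * (941*2.7^2/2)
L/D = 3000.0
rho*v^2/2 = 941*7.29/2 = 3429.945
dP = 0.045 * 3000.0 * 3429.945
dP = 463042.6 Pa


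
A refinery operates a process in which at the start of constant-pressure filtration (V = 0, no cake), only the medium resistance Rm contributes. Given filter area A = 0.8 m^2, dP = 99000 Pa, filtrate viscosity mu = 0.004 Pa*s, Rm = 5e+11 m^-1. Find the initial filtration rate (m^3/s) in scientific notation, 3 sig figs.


rate = A * dP / (mu * Rm)
rate = 0.8 * 99000 / (0.004 * 5e+11)
rate = 79200.0 / 2.000e+09
rate = 3.96e-05 m^3/s


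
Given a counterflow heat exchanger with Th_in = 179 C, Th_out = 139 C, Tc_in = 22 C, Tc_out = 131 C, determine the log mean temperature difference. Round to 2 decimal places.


dT1 = Th_in - Tc_out = 179 - 131 = 48
dT2 = Th_out - Tc_in = 139 - 22 = 117
LMTD = (dT1 - dT2) / ln(dT1/dT2)
LMTD = (48 - 117) / ln(48/117)
LMTD = 77.44 K


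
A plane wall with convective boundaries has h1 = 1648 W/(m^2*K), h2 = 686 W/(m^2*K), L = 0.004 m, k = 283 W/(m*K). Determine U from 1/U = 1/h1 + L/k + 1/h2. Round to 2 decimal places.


1/U = 1/h1 + L/k + 1/h2
1/U = 1/1648 + 0.004/283 + 1/686
1/U = 0.0006067961 + 1.41343e-05 + 0.0014577259
1/U = 0.0020786563
U = 481.08 W/(m^2*K)


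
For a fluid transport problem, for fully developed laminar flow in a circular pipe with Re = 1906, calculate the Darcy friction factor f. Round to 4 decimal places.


f = 64 / Re
f = 64 / 1906
f = 0.0336


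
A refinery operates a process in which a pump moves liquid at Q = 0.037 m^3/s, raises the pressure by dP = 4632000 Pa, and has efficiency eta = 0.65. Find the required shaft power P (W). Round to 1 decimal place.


P = Q * dP / eta
P = 0.037 * 4632000 / 0.65
P = 171384.0 / 0.65
P = 263667.7 W


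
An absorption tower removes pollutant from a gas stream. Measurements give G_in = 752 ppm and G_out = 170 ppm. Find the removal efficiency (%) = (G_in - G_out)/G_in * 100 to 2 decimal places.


Efficiency = (G_in - G_out) / G_in * 100%
Efficiency = (752 - 170) / 752 * 100
Efficiency = 582 / 752 * 100
Efficiency = 77.39%


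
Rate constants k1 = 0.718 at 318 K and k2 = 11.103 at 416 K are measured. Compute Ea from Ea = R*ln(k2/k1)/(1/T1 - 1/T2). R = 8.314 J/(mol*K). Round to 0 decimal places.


Ea = R * ln(k2/k1) / (1/T1 - 1/T2)
ln(k2/k1) = ln(11.103/0.718) = 2.7385011
1/T1 - 1/T2 = 1/318 - 1/416 = 0.000740807934
Ea = 8.314 * 2.7385011 / 0.000740807934
Ea = 30734 J/mol


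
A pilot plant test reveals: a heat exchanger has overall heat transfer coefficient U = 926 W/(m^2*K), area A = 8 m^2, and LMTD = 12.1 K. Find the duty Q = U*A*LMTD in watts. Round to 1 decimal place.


Q = U * A * LMTD
Q = 926 * 8 * 12.1
Q = 89636.8 W


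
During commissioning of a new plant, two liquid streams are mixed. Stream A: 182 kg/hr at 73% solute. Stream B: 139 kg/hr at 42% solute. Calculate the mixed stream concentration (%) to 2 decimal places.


Mass balance on solute: F1*x1 + F2*x2 = F3*x3
F3 = F1 + F2 = 182 + 139 = 321 kg/hr
x3 = (F1*x1 + F2*x2)/F3
x3 = (182*0.73 + 139*0.42) / 321
x3 = 59.58%


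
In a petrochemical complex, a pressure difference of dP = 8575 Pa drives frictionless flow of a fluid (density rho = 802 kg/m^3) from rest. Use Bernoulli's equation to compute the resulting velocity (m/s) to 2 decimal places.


v = sqrt(2*dP/rho)
v = sqrt(2*8575/802)
v = sqrt(21.38404)
v = 4.62 m/s


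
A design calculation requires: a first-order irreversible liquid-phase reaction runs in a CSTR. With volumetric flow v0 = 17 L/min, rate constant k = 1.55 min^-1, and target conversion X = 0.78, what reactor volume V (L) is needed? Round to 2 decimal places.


V = v0 * X / (k * (1 - X))
V = 17 * 0.78 / (1.55 * (1 - 0.78))
V = 13.26 / (1.55 * 0.22)
V = 13.26 / 0.341
V = 38.89 L


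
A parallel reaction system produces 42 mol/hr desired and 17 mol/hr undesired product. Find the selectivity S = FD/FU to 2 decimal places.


S = desired product rate / undesired product rate
S = 42 / 17
S = 2.47


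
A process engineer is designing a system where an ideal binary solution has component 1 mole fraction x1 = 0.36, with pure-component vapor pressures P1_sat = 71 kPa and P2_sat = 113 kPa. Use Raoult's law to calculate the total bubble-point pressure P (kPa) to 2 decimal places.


P = x1*P1_sat + x2*P2_sat
x2 = 1 - x1 = 1 - 0.36 = 0.64
P = 0.36*71 + 0.64*113
P = 25.56 + 72.32
P = 97.88 kPa


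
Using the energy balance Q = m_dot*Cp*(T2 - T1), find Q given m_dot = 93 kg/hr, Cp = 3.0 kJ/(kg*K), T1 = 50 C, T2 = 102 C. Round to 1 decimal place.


Q = m_dot * Cp * (T2 - T1)
Q = 93 * 3.0 * (102 - 50)
Q = 93 * 3.0 * 52
Q = 14508.0 kJ/hr


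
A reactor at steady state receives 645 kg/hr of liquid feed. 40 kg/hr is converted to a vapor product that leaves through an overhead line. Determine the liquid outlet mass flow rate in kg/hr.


Steady-state mass balance on the main outlet: F_out = F_in - F_removed
F_out = 645 - 40
F_out = 605 kg/hr


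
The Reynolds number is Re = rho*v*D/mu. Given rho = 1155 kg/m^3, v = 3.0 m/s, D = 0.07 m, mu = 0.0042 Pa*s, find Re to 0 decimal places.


Re = rho * v * D / mu
Re = 1155 * 3.0 * 0.07 / 0.0042
Re = 242.55 / 0.0042
Re = 57750


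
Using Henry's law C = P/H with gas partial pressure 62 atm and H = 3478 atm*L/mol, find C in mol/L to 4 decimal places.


C = P / H
C = 62 / 3478
C = 0.0178 mol/L


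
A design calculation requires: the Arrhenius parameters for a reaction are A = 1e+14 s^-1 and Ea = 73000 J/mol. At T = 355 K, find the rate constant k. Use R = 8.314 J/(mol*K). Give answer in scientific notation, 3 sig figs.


k = A * exp(-Ea/(R*T))
k = 1e+14 * exp(-73000 / (8.314 * 355))
k = 1e+14 * exp(-24.733438)
k = 1.81e+03


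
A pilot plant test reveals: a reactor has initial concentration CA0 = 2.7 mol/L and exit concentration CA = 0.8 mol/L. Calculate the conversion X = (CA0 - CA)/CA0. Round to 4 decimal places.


X = (CA0 - CA) / CA0
X = (2.7 - 0.8) / 2.7
X = 1.9 / 2.7
X = 0.7037


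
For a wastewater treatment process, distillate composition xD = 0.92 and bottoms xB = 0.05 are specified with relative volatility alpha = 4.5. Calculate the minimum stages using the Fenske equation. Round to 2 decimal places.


N_min = ln((xD*(1-xB))/(xB*(1-xD))) / ln(alpha)
Numerator inside ln: 0.874 / 0.004 = 218.5
ln(218.5) = 5.386786
ln(alpha) = ln(4.5) = 1.504077
N_min = 5.386786 / 1.504077 = 3.58


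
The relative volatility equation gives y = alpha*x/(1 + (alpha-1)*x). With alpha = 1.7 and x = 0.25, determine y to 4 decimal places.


y = alpha*x / (1 + (alpha-1)*x)
y = 1.7*0.25 / (1 + (1.7-1)*0.25)
y = 0.425 / (1 + 0.175)
y = 0.425 / 1.175
y = 0.3617


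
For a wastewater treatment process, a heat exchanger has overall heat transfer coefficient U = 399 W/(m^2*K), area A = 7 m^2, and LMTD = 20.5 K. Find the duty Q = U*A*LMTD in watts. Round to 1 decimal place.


Q = U * A * LMTD
Q = 399 * 7 * 20.5
Q = 57256.5 W


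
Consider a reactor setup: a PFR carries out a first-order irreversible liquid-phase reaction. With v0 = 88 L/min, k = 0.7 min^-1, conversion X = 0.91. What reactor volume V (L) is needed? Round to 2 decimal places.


V = (v0/k) * ln(1/(1-X))
V = (88/0.7) * ln(1/(1-0.91))
V = 125.714286 * ln(11.111111)
V = 125.714286 * 2.407946
V = 302.71 L


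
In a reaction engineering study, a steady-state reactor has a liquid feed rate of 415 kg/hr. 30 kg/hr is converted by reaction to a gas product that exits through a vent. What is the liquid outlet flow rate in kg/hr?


Steady-state mass balance on the main outlet: F_out = F_in - F_removed
F_out = 415 - 30
F_out = 385 kg/hr


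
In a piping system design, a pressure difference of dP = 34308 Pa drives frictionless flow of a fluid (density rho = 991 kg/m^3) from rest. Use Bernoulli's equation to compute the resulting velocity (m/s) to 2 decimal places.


v = sqrt(2*dP/rho)
v = sqrt(2*34308/991)
v = sqrt(69.239152)
v = 8.32 m/s


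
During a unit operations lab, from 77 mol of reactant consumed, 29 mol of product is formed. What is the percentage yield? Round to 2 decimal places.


Yield = (moles product / moles consumed) * 100%
Yield = (29 / 77) * 100
Yield = 0.3766 * 100
Yield = 37.66%


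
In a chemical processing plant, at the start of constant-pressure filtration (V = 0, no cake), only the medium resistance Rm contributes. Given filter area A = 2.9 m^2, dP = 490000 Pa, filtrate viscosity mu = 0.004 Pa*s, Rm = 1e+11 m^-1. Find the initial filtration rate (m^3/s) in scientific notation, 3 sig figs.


rate = A * dP / (mu * Rm)
rate = 2.9 * 490000 / (0.004 * 1e+11)
rate = 1421000.0 / 4.000e+08
rate = 3.55e-03 m^3/s


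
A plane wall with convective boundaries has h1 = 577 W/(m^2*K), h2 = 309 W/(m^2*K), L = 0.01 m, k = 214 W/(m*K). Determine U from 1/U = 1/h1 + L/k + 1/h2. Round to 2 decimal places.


1/U = 1/h1 + L/k + 1/h2
1/U = 1/577 + 0.01/214 + 1/309
1/U = 0.0017331023 + 4.6729e-05 + 0.003236246
1/U = 0.0050160773
U = 199.36 W/(m^2*K)


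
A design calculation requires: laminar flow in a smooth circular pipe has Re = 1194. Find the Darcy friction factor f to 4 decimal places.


f = 64 / Re
f = 64 / 1194
f = 0.0536


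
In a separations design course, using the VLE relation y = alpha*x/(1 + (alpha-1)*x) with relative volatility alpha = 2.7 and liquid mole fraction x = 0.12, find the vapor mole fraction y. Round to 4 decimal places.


y = alpha*x / (1 + (alpha-1)*x)
y = 2.7*0.12 / (1 + (2.7-1)*0.12)
y = 0.324 / (1 + 0.204)
y = 0.324 / 1.204
y = 0.2691


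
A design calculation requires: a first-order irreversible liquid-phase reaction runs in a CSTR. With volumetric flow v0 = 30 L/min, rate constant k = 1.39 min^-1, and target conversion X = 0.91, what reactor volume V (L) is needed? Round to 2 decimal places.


V = v0 * X / (k * (1 - X))
V = 30 * 0.91 / (1.39 * (1 - 0.91))
V = 27.3 / (1.39 * 0.09)
V = 27.3 / 0.1251
V = 218.23 L


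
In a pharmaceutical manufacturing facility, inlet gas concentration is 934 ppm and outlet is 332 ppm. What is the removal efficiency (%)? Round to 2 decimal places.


Efficiency = (G_in - G_out) / G_in * 100%
Efficiency = (934 - 332) / 934 * 100
Efficiency = 602 / 934 * 100
Efficiency = 64.45%


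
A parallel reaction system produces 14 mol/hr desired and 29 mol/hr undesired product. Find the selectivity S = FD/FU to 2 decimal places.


S = desired product rate / undesired product rate
S = 14 / 29
S = 0.48


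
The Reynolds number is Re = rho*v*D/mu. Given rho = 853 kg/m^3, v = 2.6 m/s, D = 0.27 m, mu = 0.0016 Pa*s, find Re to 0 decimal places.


Re = rho * v * D / mu
Re = 853 * 2.6 * 0.27 / 0.0016
Re = 598.806 / 0.0016
Re = 374254


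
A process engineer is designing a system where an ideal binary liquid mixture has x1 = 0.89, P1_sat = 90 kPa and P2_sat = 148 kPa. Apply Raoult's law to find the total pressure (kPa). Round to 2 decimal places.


P = x1*P1_sat + x2*P2_sat
x2 = 1 - x1 = 1 - 0.89 = 0.11
P = 0.89*90 + 0.11*148
P = 80.1 + 16.28
P = 96.38 kPa


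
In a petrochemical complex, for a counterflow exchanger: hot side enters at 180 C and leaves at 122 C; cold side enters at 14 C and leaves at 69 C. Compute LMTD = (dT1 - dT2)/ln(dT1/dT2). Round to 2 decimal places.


dT1 = Th_in - Tc_out = 180 - 69 = 111
dT2 = Th_out - Tc_in = 122 - 14 = 108
LMTD = (dT1 - dT2) / ln(dT1/dT2)
LMTD = (111 - 108) / ln(111/108)
LMTD = 109.49 K


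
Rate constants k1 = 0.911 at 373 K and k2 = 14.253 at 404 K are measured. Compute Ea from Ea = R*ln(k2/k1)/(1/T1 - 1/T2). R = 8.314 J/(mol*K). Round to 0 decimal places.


Ea = R * ln(k2/k1) / (1/T1 - 1/T2)
ln(k2/k1) = ln(14.253/0.911) = 2.7501798
1/T1 - 1/T2 = 1/373 - 1/404 = 0.000205717623
Ea = 8.314 * 2.7501798 / 0.000205717623
Ea = 111147 J/mol


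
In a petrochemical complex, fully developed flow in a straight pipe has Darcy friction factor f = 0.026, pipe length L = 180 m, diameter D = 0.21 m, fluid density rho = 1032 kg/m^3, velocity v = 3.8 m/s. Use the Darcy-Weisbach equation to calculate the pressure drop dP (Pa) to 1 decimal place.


dP = f * (L/D) * (rho*v^2/2)
dP = 0.026 * (180/0.21) * (1032*3.8^2/2)
L/D = 857.14285714
rho*v^2/2 = 1032*14.44/2 = 7451.04
dP = 0.026 * 857.14285714 * 7451.04
dP = 166051.7 Pa


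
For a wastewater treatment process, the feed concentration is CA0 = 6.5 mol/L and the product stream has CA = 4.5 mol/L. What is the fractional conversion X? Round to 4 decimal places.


X = (CA0 - CA) / CA0
X = (6.5 - 4.5) / 6.5
X = 2.0 / 6.5
X = 0.3077


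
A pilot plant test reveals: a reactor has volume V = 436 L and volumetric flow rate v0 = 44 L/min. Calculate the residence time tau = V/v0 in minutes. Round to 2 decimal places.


tau = V / v0
tau = 436 / 44
tau = 9.91 min


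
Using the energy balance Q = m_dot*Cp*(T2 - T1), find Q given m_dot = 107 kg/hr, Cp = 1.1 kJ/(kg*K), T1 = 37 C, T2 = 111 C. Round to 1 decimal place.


Q = m_dot * Cp * (T2 - T1)
Q = 107 * 1.1 * (111 - 37)
Q = 107 * 1.1 * 74
Q = 8709.8 kJ/hr


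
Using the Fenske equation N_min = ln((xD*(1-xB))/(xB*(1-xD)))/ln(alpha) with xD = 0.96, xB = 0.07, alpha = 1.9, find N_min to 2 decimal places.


N_min = ln((xD*(1-xB))/(xB*(1-xD))) / ln(alpha)
Numerator inside ln: 0.8928 / 0.0028 = 318.857143
ln(318.857143) = 5.764743
ln(alpha) = ln(1.9) = 0.641854
N_min = 5.764743 / 0.641854 = 8.98


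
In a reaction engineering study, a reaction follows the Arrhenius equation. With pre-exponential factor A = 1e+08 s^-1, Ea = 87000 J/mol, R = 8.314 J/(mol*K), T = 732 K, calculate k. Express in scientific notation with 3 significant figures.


k = A * exp(-Ea/(R*T))
k = 1e+08 * exp(-87000 / (8.314 * 732))
k = 1e+08 * exp(-14.295461)
k = 6.19e+01


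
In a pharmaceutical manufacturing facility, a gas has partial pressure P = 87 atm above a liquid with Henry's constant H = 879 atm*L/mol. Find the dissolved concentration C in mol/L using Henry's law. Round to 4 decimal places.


C = P / H
C = 87 / 879
C = 0.0990 mol/L


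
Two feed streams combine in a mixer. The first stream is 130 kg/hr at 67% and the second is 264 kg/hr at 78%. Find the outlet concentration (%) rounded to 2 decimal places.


Mass balance on solute: F1*x1 + F2*x2 = F3*x3
F3 = F1 + F2 = 130 + 264 = 394 kg/hr
x3 = (F1*x1 + F2*x2)/F3
x3 = (130*0.67 + 264*0.78) / 394
x3 = 74.37%


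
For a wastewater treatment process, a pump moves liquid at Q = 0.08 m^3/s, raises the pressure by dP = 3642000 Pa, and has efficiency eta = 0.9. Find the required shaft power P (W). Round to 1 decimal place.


P = Q * dP / eta
P = 0.08 * 3642000 / 0.9
P = 291360.0 / 0.9
P = 323733.3 W


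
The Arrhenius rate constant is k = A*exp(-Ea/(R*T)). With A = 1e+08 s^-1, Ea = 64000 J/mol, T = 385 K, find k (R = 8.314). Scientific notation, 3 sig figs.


k = A * exp(-Ea/(R*T))
k = 1e+08 * exp(-64000 / (8.314 * 385))
k = 1e+08 * exp(-19.994439)
k = 2.07e-01


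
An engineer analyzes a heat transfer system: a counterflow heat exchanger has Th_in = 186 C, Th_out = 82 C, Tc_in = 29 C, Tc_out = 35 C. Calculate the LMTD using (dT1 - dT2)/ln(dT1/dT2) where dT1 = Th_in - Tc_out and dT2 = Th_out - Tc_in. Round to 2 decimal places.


dT1 = Th_in - Tc_out = 186 - 35 = 151
dT2 = Th_out - Tc_in = 82 - 29 = 53
LMTD = (dT1 - dT2) / ln(dT1/dT2)
LMTD = (151 - 53) / ln(151/53)
LMTD = 93.60 K


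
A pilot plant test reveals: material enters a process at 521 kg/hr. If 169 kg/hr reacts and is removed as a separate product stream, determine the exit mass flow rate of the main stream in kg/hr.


Steady-state mass balance on the main outlet: F_out = F_in - F_removed
F_out = 521 - 169
F_out = 352 kg/hr


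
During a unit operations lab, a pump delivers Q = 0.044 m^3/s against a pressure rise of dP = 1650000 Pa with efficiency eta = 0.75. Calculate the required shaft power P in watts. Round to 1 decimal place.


P = Q * dP / eta
P = 0.044 * 1650000 / 0.75
P = 72600.0 / 0.75
P = 96800.0 W


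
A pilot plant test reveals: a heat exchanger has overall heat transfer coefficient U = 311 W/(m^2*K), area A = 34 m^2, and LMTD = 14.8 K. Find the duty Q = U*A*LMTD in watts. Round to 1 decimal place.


Q = U * A * LMTD
Q = 311 * 34 * 14.8
Q = 156495.2 W


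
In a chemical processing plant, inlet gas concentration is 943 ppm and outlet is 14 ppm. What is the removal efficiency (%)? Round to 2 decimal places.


Efficiency = (G_in - G_out) / G_in * 100%
Efficiency = (943 - 14) / 943 * 100
Efficiency = 929 / 943 * 100
Efficiency = 98.52%


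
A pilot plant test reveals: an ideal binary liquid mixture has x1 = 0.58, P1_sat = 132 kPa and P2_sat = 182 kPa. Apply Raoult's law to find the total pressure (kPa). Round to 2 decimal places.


P = x1*P1_sat + x2*P2_sat
x2 = 1 - x1 = 1 - 0.58 = 0.42
P = 0.58*132 + 0.42*182
P = 76.56 + 76.44
P = 153.00 kPa


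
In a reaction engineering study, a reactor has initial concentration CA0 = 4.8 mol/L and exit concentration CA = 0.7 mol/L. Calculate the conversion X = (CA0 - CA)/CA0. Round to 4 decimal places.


X = (CA0 - CA) / CA0
X = (4.8 - 0.7) / 4.8
X = 4.1 / 4.8
X = 0.8542


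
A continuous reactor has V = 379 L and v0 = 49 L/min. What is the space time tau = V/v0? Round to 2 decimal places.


tau = V / v0
tau = 379 / 49
tau = 7.73 min


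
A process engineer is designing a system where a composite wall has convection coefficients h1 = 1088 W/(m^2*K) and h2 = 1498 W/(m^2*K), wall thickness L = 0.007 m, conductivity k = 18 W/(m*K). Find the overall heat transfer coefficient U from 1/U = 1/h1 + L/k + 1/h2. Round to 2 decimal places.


1/U = 1/h1 + L/k + 1/h2
1/U = 1/1088 + 0.007/18 + 1/1498
1/U = 0.0009191176 + 0.0003888889 + 0.0006675567
1/U = 0.0019755632
U = 506.18 W/(m^2*K)


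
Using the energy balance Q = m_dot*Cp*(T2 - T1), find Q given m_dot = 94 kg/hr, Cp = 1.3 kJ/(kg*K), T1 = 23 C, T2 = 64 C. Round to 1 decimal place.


Q = m_dot * Cp * (T2 - T1)
Q = 94 * 1.3 * (64 - 23)
Q = 94 * 1.3 * 41
Q = 5010.2 kJ/hr


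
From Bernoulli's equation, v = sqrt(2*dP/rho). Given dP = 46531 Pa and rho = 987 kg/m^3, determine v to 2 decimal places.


v = sqrt(2*dP/rho)
v = sqrt(2*46531/987)
v = sqrt(94.287741)
v = 9.71 m/s


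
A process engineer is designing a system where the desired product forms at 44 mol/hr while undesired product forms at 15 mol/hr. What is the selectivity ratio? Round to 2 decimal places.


S = desired product rate / undesired product rate
S = 44 / 15
S = 2.93


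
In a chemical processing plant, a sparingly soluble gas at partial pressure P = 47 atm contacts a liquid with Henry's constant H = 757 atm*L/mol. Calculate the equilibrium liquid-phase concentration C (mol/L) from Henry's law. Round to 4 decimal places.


C = P / H
C = 47 / 757
C = 0.0621 mol/L


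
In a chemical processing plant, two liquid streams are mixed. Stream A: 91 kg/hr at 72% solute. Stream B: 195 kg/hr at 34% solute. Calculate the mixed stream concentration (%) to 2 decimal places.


Mass balance on solute: F1*x1 + F2*x2 = F3*x3
F3 = F1 + F2 = 91 + 195 = 286 kg/hr
x3 = (F1*x1 + F2*x2)/F3
x3 = (91*0.72 + 195*0.34) / 286
x3 = 46.09%


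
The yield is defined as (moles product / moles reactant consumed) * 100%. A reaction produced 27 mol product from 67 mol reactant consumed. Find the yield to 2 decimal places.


Yield = (moles product / moles consumed) * 100%
Yield = (27 / 67) * 100
Yield = 0.403 * 100
Yield = 40.30%


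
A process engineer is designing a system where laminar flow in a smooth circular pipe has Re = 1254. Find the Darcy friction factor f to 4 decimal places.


f = 64 / Re
f = 64 / 1254
f = 0.0510


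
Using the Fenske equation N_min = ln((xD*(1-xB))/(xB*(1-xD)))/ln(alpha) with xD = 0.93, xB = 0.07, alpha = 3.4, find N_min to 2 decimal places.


N_min = ln((xD*(1-xB))/(xB*(1-xD))) / ln(alpha)
Numerator inside ln: 0.8649 / 0.0049 = 176.510204
ln(176.510204) = 5.173379
ln(alpha) = ln(3.4) = 1.223775
N_min = 5.173379 / 1.223775 = 4.23


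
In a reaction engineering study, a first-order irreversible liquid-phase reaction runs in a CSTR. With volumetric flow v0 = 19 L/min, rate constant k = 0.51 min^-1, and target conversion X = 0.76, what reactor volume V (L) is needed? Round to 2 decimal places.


V = v0 * X / (k * (1 - X))
V = 19 * 0.76 / (0.51 * (1 - 0.76))
V = 14.44 / (0.51 * 0.24)
V = 14.44 / 0.1224
V = 117.97 L


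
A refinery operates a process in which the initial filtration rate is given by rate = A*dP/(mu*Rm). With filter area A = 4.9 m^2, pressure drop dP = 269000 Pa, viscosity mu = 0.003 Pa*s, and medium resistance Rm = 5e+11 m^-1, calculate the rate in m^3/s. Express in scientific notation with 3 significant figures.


rate = A * dP / (mu * Rm)
rate = 4.9 * 269000 / (0.003 * 5e+11)
rate = 1318100.0 / 1.500e+09
rate = 8.79e-04 m^3/s


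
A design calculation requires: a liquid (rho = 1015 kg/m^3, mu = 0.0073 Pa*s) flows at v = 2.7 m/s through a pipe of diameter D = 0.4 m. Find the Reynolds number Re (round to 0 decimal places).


Re = rho * v * D / mu
Re = 1015 * 2.7 * 0.4 / 0.0073
Re = 1096.2 / 0.0073
Re = 150164


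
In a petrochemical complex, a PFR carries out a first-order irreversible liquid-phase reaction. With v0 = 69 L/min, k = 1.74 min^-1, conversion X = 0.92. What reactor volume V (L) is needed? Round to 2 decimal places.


V = (v0/k) * ln(1/(1-X))
V = (69/1.74) * ln(1/(1-0.92))
V = 39.655172 * ln(12.5)
V = 39.655172 * 2.525729
V = 100.16 L


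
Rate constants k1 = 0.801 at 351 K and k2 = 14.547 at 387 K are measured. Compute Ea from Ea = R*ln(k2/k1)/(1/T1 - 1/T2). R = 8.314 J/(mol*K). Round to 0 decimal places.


Ea = R * ln(k2/k1) / (1/T1 - 1/T2)
ln(k2/k1) = ln(14.547/0.801) = 2.8992791
1/T1 - 1/T2 = 1/351 - 1/387 = 0.000265023521
Ea = 8.314 * 2.8992791 / 0.000265023521
Ea = 90953 J/mol


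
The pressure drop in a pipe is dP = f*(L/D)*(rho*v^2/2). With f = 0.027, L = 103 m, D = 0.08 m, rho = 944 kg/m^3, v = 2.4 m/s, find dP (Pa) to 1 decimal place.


dP = f * (L/D) * (rho*v^2/2)
dP = 0.027 * (103/0.08) * (944*2.4^2/2)
L/D = 1287.5
rho*v^2/2 = 944*5.76/2 = 2718.72
dP = 0.027 * 1287.5 * 2718.72
dP = 94509.5 Pa


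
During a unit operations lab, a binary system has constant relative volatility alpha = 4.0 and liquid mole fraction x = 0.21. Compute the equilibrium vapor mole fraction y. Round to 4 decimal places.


y = alpha*x / (1 + (alpha-1)*x)
y = 4.0*0.21 / (1 + (4.0-1)*0.21)
y = 0.84 / (1 + 0.63)
y = 0.84 / 1.63
y = 0.5153


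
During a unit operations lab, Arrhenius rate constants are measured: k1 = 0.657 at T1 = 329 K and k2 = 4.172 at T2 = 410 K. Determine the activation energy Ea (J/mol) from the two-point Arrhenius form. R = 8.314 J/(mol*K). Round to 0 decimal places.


Ea = R * ln(k2/k1) / (1/T1 - 1/T2)
ln(k2/k1) = ln(4.172/0.657) = 1.8484668
1/T1 - 1/T2 = 1/329 - 1/410 = 0.000600489288
Ea = 8.314 * 1.8484668 / 0.000600489288
Ea = 25593 J/mol


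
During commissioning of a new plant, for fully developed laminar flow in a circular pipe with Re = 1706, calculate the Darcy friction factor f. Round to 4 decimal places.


f = 64 / Re
f = 64 / 1706
f = 0.0375


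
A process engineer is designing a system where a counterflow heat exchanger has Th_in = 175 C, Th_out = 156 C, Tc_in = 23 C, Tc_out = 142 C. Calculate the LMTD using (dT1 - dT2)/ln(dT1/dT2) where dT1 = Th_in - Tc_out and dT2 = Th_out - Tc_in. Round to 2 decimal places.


dT1 = Th_in - Tc_out = 175 - 142 = 33
dT2 = Th_out - Tc_in = 156 - 23 = 133
LMTD = (dT1 - dT2) / ln(dT1/dT2)
LMTD = (33 - 133) / ln(33/133)
LMTD = 71.74 K


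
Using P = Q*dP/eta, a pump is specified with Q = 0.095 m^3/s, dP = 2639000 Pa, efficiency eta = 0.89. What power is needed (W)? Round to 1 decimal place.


P = Q * dP / eta
P = 0.095 * 2639000 / 0.89
P = 250705.0 / 0.89
P = 281691.0 W


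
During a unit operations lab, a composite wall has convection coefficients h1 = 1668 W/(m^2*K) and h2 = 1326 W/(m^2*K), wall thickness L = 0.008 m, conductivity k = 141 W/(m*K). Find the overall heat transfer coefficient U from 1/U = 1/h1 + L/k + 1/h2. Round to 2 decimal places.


1/U = 1/h1 + L/k + 1/h2
1/U = 1/1668 + 0.008/141 + 1/1326
1/U = 0.0005995204 + 5.67376e-05 + 0.0007541478
1/U = 0.0014104058
U = 709.02 W/(m^2*K)


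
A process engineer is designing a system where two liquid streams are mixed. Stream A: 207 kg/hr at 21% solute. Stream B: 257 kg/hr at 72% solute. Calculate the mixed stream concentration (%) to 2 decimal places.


Mass balance on solute: F1*x1 + F2*x2 = F3*x3
F3 = F1 + F2 = 207 + 257 = 464 kg/hr
x3 = (F1*x1 + F2*x2)/F3
x3 = (207*0.21 + 257*0.72) / 464
x3 = 49.25%


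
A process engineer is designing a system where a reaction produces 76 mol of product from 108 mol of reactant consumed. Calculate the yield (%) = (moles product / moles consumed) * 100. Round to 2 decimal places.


Yield = (moles product / moles consumed) * 100%
Yield = (76 / 108) * 100
Yield = 0.7037 * 100
Yield = 70.37%


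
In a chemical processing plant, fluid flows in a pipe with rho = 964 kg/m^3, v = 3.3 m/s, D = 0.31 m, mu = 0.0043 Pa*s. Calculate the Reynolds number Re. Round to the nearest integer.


Re = rho * v * D / mu
Re = 964 * 3.3 * 0.31 / 0.0043
Re = 986.172 / 0.0043
Re = 229342


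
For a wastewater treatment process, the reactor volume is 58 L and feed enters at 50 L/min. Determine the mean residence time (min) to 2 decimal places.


tau = V / v0
tau = 58 / 50
tau = 1.16 min


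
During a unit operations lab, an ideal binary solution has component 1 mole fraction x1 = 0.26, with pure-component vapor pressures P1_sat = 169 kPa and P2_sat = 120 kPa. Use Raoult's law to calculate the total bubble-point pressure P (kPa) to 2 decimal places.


P = x1*P1_sat + x2*P2_sat
x2 = 1 - x1 = 1 - 0.26 = 0.74
P = 0.26*169 + 0.74*120
P = 43.94 + 88.8
P = 132.74 kPa


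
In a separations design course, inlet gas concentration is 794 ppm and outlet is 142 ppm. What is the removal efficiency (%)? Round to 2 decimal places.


Efficiency = (G_in - G_out) / G_in * 100%
Efficiency = (794 - 142) / 794 * 100
Efficiency = 652 / 794 * 100
Efficiency = 82.12%


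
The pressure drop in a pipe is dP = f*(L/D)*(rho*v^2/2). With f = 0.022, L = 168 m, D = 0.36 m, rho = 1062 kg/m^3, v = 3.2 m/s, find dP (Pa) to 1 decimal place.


dP = f * (L/D) * (rho*v^2/2)
dP = 0.022 * (168/0.36) * (1062*3.2^2/2)
L/D = 466.66666667
rho*v^2/2 = 1062*10.24/2 = 5437.44
dP = 0.022 * 466.66666667 * 5437.44
dP = 55824.4 Pa


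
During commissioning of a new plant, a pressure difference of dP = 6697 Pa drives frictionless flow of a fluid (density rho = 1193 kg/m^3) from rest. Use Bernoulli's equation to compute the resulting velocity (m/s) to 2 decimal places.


v = sqrt(2*dP/rho)
v = sqrt(2*6697/1193)
v = sqrt(11.227158)
v = 3.35 m/s


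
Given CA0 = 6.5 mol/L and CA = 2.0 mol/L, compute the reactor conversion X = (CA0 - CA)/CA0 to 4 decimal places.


X = (CA0 - CA) / CA0
X = (6.5 - 2.0) / 6.5
X = 4.5 / 6.5
X = 0.6923


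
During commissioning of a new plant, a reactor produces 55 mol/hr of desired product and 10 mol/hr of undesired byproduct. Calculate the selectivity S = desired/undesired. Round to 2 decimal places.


S = desired product rate / undesired product rate
S = 55 / 10
S = 5.50


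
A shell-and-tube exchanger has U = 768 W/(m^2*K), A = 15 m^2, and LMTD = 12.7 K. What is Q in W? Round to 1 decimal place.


Q = U * A * LMTD
Q = 768 * 15 * 12.7
Q = 146304.0 W


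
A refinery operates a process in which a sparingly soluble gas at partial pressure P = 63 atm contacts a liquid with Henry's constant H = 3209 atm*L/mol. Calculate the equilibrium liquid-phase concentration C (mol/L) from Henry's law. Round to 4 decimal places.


C = P / H
C = 63 / 3209
C = 0.0196 mol/L


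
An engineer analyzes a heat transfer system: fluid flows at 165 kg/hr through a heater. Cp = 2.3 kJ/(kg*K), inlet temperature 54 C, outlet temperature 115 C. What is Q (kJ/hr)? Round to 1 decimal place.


Q = m_dot * Cp * (T2 - T1)
Q = 165 * 2.3 * (115 - 54)
Q = 165 * 2.3 * 61
Q = 23149.5 kJ/hr


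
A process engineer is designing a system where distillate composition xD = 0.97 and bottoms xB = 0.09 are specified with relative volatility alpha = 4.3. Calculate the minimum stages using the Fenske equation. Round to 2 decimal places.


N_min = ln((xD*(1-xB))/(xB*(1-xD))) / ln(alpha)
Numerator inside ln: 0.8827 / 0.0027 = 326.925926
ln(326.925926) = 5.789734
ln(alpha) = ln(4.3) = 1.458615
N_min = 5.789734 / 1.458615 = 3.97


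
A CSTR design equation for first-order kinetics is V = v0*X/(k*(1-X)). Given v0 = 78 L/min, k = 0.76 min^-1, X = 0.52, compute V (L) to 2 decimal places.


V = v0 * X / (k * (1 - X))
V = 78 * 0.52 / (0.76 * (1 - 0.52))
V = 40.56 / (0.76 * 0.48)
V = 40.56 / 0.3648
V = 111.18 L


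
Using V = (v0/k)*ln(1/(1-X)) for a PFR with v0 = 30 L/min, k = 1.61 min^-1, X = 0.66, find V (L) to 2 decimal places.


V = (v0/k) * ln(1/(1-X))
V = (30/1.61) * ln(1/(1-0.66))
V = 18.63354 * ln(2.941176)
V = 18.63354 * 1.07881
V = 20.10 L


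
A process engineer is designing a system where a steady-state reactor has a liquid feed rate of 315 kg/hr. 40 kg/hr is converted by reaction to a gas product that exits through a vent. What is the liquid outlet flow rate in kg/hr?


Steady-state mass balance on the main outlet: F_out = F_in - F_removed
F_out = 315 - 40
F_out = 275 kg/hr


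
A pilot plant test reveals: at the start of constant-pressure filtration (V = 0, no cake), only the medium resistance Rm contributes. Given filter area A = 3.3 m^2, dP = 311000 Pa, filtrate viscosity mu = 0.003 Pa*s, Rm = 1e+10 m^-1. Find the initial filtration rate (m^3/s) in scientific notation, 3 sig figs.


rate = A * dP / (mu * Rm)
rate = 3.3 * 311000 / (0.003 * 1e+10)
rate = 1026300.0 / 3.000e+07
rate = 3.42e-02 m^3/s


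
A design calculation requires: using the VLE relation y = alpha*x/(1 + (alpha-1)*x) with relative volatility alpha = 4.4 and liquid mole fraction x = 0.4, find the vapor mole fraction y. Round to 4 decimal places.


y = alpha*x / (1 + (alpha-1)*x)
y = 4.4*0.4 / (1 + (4.4-1)*0.4)
y = 1.76 / (1 + 1.36)
y = 1.76 / 2.36
y = 0.7458


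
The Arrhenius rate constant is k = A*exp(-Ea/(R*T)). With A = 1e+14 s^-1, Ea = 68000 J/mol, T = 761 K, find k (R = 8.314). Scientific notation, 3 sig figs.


k = A * exp(-Ea/(R*T))
k = 1e+14 * exp(-68000 / (8.314 * 761))
k = 1e+14 * exp(-10.747668)
k = 2.15e+09


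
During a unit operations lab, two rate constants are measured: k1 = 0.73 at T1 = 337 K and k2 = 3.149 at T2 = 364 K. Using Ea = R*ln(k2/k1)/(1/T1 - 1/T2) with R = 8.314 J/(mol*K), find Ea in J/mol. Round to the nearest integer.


Ea = R * ln(k2/k1) / (1/T1 - 1/T2)
ln(k2/k1) = ln(3.149/0.73) = 1.4617957
1/T1 - 1/T2 = 1/337 - 1/364 = 0.000220106303
Ea = 8.314 * 1.4617957 / 0.000220106303
Ea = 55216 J/mol


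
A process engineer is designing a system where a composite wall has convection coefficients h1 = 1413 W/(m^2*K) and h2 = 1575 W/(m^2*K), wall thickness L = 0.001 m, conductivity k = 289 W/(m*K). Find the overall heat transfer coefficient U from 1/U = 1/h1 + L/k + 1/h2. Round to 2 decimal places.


1/U = 1/h1 + L/k + 1/h2
1/U = 1/1413 + 0.001/289 + 1/1575
1/U = 0.0007077141 + 3.4602e-06 + 0.0006349206
1/U = 0.0013460949
U = 742.89 W/(m^2*K)


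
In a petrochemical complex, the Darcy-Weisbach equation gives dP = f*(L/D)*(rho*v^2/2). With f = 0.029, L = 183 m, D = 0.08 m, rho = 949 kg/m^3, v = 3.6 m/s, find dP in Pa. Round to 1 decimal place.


dP = f * (L/D) * (rho*v^2/2)
dP = 0.029 * (183/0.08) * (949*3.6^2/2)
L/D = 2287.5
rho*v^2/2 = 949*12.96/2 = 6149.52
dP = 0.029 * 2287.5 * 6149.52
dP = 407943.8 Pa


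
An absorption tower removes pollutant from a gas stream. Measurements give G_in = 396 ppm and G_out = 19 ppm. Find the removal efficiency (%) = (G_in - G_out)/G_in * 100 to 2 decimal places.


Efficiency = (G_in - G_out) / G_in * 100%
Efficiency = (396 - 19) / 396 * 100
Efficiency = 377 / 396 * 100
Efficiency = 95.20%


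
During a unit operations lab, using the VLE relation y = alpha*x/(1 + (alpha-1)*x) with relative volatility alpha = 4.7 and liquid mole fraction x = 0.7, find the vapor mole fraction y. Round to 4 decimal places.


y = alpha*x / (1 + (alpha-1)*x)
y = 4.7*0.7 / (1 + (4.7-1)*0.7)
y = 3.29 / (1 + 2.59)
y = 3.29 / 3.59
y = 0.9164


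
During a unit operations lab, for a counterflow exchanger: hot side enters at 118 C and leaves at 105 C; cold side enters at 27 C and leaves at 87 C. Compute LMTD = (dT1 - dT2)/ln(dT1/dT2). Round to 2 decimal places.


dT1 = Th_in - Tc_out = 118 - 87 = 31
dT2 = Th_out - Tc_in = 105 - 27 = 78
LMTD = (dT1 - dT2) / ln(dT1/dT2)
LMTD = (31 - 78) / ln(31/78)
LMTD = 50.94 K


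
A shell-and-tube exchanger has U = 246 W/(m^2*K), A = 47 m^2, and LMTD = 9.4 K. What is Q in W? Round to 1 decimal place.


Q = U * A * LMTD
Q = 246 * 47 * 9.4
Q = 108682.8 W


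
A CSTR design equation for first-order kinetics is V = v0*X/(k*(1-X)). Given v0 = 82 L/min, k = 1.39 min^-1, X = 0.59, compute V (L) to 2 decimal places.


V = v0 * X / (k * (1 - X))
V = 82 * 0.59 / (1.39 * (1 - 0.59))
V = 48.38 / (1.39 * 0.41)
V = 48.38 / 0.5699
V = 84.89 L


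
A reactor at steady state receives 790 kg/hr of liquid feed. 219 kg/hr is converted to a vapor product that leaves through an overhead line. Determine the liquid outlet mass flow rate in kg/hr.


Steady-state mass balance on the main outlet: F_out = F_in - F_removed
F_out = 790 - 219
F_out = 571 kg/hr


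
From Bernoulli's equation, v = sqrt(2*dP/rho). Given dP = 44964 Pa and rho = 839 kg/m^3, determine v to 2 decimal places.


v = sqrt(2*dP/rho)
v = sqrt(2*44964/839)
v = sqrt(107.184744)
v = 10.35 m/s


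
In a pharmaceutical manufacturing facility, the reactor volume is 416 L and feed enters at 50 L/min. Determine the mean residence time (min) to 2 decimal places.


tau = V / v0
tau = 416 / 50
tau = 8.32 min


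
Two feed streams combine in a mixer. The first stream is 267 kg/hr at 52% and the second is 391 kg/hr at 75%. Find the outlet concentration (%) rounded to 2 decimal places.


Mass balance on solute: F1*x1 + F2*x2 = F3*x3
F3 = F1 + F2 = 267 + 391 = 658 kg/hr
x3 = (F1*x1 + F2*x2)/F3
x3 = (267*0.52 + 391*0.75) / 658
x3 = 65.67%


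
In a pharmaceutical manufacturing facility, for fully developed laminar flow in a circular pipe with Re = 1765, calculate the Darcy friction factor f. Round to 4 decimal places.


f = 64 / Re
f = 64 / 1765
f = 0.0363


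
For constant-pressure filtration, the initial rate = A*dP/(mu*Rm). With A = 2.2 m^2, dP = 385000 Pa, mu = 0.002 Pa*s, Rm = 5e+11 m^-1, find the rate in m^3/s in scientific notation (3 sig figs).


rate = A * dP / (mu * Rm)
rate = 2.2 * 385000 / (0.002 * 5e+11)
rate = 847000.0 / 1.000e+09
rate = 8.47e-04 m^3/s


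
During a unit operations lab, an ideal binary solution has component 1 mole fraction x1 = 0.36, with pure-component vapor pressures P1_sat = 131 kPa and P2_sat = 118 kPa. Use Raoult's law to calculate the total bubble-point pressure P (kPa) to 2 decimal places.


P = x1*P1_sat + x2*P2_sat
x2 = 1 - x1 = 1 - 0.36 = 0.64
P = 0.36*131 + 0.64*118
P = 47.16 + 75.52
P = 122.68 kPa


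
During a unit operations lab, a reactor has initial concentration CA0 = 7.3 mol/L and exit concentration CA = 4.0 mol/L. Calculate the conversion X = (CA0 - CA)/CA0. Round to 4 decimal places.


X = (CA0 - CA) / CA0
X = (7.3 - 4.0) / 7.3
X = 3.3 / 7.3
X = 0.4521


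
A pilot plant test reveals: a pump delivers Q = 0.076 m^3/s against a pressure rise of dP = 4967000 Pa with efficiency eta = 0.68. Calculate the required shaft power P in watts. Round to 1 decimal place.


P = Q * dP / eta
P = 0.076 * 4967000 / 0.68
P = 377492.0 / 0.68
P = 555135.3 W


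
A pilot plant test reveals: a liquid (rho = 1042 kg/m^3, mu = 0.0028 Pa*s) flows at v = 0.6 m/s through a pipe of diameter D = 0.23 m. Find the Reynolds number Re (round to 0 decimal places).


Re = rho * v * D / mu
Re = 1042 * 0.6 * 0.23 / 0.0028
Re = 143.796 / 0.0028
Re = 51356


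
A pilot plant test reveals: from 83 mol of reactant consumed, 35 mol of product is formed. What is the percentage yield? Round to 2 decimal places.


Yield = (moles product / moles consumed) * 100%
Yield = (35 / 83) * 100
Yield = 0.4217 * 100
Yield = 42.17%


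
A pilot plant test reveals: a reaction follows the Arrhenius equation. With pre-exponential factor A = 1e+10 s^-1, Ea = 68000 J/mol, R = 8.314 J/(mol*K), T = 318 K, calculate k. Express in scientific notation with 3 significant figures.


k = A * exp(-Ea/(R*T))
k = 1e+10 * exp(-68000 / (8.314 * 318))
k = 1e+10 * exp(-25.720048)
k = 6.76e-02


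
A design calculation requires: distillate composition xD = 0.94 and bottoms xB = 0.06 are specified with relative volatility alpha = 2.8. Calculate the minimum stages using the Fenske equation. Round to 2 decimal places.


N_min = ln((xD*(1-xB))/(xB*(1-xD))) / ln(alpha)
Numerator inside ln: 0.8836 / 0.0036 = 245.444444
ln(245.444444) = 5.503071
ln(alpha) = ln(2.8) = 1.029619
N_min = 5.503071 / 1.029619 = 5.34


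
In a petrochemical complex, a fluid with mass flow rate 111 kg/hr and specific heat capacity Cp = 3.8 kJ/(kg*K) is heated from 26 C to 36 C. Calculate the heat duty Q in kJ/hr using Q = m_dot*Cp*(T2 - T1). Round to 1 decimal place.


Q = m_dot * Cp * (T2 - T1)
Q = 111 * 3.8 * (36 - 26)
Q = 111 * 3.8 * 10
Q = 4218.0 kJ/hr


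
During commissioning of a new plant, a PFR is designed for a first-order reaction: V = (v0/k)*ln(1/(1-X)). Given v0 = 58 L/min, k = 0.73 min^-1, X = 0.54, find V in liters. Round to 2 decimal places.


V = (v0/k) * ln(1/(1-X))
V = (58/0.73) * ln(1/(1-0.54))
V = 79.452055 * ln(2.173913)
V = 79.452055 * 0.776529
V = 61.70 L


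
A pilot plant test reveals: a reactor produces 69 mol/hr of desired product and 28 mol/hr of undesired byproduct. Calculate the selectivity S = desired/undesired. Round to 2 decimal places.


S = desired product rate / undesired product rate
S = 69 / 28
S = 2.46


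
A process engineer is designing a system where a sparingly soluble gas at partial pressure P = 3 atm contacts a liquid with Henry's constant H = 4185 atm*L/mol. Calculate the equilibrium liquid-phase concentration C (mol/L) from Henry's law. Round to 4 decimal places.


C = P / H
C = 3 / 4185
C = 0.0007 mol/L


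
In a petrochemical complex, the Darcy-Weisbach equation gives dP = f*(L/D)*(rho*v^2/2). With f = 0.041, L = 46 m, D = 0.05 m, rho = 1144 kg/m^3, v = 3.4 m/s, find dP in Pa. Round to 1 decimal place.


dP = f * (L/D) * (rho*v^2/2)
dP = 0.041 * (46/0.05) * (1144*3.4^2/2)
L/D = 920.0
rho*v^2/2 = 1144*11.56/2 = 6612.32
dP = 0.041 * 920.0 * 6612.32
dP = 249416.7 Pa
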